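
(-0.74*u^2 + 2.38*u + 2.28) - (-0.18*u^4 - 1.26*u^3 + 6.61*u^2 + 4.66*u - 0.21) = 0.18*u^4 + 1.26*u^3 - 7.35*u^2 - 2.28*u + 2.49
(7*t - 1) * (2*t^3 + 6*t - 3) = 14*t^4 - 2*t^3 + 42*t^2 - 27*t + 3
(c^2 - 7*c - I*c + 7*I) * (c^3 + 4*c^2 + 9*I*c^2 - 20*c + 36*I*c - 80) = c^5 - 3*c^4 + 8*I*c^4 - 39*c^3 - 24*I*c^3 + 33*c^2 - 204*I*c^2 + 308*c - 60*I*c - 560*I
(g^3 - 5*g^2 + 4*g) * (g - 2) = g^4 - 7*g^3 + 14*g^2 - 8*g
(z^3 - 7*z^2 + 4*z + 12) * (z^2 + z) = z^5 - 6*z^4 - 3*z^3 + 16*z^2 + 12*z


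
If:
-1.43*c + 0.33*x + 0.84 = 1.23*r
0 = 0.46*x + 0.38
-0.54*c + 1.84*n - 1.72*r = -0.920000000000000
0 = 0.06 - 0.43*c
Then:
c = 0.14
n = -0.18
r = 0.30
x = -0.83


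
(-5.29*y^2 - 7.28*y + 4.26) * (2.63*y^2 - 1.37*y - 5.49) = -13.9127*y^4 - 11.8991*y^3 + 50.2195*y^2 + 34.131*y - 23.3874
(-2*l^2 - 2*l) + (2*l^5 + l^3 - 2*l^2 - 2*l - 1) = 2*l^5 + l^3 - 4*l^2 - 4*l - 1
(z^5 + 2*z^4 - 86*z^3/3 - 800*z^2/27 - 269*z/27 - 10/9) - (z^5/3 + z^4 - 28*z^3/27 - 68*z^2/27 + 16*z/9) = 2*z^5/3 + z^4 - 746*z^3/27 - 244*z^2/9 - 317*z/27 - 10/9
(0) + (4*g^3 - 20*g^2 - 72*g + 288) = 4*g^3 - 20*g^2 - 72*g + 288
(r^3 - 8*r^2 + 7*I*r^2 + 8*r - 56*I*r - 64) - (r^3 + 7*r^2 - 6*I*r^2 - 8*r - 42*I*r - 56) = -15*r^2 + 13*I*r^2 + 16*r - 14*I*r - 8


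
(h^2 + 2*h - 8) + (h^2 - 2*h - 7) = 2*h^2 - 15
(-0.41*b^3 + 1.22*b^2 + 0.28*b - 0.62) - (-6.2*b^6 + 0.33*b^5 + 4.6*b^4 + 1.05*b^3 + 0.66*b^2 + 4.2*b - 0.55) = 6.2*b^6 - 0.33*b^5 - 4.6*b^4 - 1.46*b^3 + 0.56*b^2 - 3.92*b - 0.07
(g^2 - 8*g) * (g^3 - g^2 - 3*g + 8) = g^5 - 9*g^4 + 5*g^3 + 32*g^2 - 64*g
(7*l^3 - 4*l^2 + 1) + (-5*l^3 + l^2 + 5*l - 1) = 2*l^3 - 3*l^2 + 5*l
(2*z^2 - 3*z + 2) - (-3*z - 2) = 2*z^2 + 4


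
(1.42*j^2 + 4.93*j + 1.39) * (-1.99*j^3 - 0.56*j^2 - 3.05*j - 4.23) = -2.8258*j^5 - 10.6059*j^4 - 9.8579*j^3 - 21.8215*j^2 - 25.0934*j - 5.8797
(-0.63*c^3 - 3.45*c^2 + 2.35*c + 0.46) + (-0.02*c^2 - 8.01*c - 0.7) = -0.63*c^3 - 3.47*c^2 - 5.66*c - 0.24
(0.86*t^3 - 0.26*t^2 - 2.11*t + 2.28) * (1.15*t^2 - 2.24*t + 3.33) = 0.989*t^5 - 2.2254*t^4 + 1.0197*t^3 + 6.4826*t^2 - 12.1335*t + 7.5924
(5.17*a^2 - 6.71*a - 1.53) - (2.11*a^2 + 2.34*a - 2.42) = 3.06*a^2 - 9.05*a + 0.89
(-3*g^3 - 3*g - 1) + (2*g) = -3*g^3 - g - 1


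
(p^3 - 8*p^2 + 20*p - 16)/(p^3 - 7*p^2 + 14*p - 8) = (p - 2)/(p - 1)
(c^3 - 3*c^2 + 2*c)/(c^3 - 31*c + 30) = c*(c - 2)/(c^2 + c - 30)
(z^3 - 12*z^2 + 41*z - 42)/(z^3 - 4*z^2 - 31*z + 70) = (z - 3)/(z + 5)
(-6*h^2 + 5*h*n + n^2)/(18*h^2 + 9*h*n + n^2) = (-h + n)/(3*h + n)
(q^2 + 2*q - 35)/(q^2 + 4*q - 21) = (q - 5)/(q - 3)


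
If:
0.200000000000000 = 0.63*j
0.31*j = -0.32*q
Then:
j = 0.32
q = -0.31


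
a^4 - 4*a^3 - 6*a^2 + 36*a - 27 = (a - 3)^2*(a - 1)*(a + 3)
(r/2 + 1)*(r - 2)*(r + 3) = r^3/2 + 3*r^2/2 - 2*r - 6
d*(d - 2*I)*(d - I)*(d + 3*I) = d^4 + 7*d^2 - 6*I*d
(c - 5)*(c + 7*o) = c^2 + 7*c*o - 5*c - 35*o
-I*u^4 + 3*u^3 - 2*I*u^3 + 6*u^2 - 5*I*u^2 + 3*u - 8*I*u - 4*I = (u + 1)*(u - I)*(u + 4*I)*(-I*u - I)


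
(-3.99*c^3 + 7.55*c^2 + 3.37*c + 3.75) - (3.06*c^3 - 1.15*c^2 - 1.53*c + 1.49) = -7.05*c^3 + 8.7*c^2 + 4.9*c + 2.26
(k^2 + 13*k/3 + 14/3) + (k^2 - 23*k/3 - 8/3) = 2*k^2 - 10*k/3 + 2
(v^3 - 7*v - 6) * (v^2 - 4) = v^5 - 11*v^3 - 6*v^2 + 28*v + 24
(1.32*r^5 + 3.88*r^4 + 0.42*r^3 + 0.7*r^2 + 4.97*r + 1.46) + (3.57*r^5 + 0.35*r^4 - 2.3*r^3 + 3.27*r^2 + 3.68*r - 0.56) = 4.89*r^5 + 4.23*r^4 - 1.88*r^3 + 3.97*r^2 + 8.65*r + 0.9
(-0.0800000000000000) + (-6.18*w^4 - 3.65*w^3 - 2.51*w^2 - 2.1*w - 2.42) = -6.18*w^4 - 3.65*w^3 - 2.51*w^2 - 2.1*w - 2.5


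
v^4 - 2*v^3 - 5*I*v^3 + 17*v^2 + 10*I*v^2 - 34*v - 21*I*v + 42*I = (v - 2)*(v - 7*I)*(v - I)*(v + 3*I)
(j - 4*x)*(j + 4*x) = j^2 - 16*x^2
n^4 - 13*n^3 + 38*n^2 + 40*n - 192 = (n - 8)*(n - 4)*(n - 3)*(n + 2)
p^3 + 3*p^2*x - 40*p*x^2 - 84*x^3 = (p - 6*x)*(p + 2*x)*(p + 7*x)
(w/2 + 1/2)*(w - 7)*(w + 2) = w^3/2 - 2*w^2 - 19*w/2 - 7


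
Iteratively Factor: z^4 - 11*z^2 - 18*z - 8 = (z - 4)*(z^3 + 4*z^2 + 5*z + 2) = (z - 4)*(z + 1)*(z^2 + 3*z + 2) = (z - 4)*(z + 1)^2*(z + 2)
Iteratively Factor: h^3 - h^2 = (h)*(h^2 - h) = h*(h - 1)*(h)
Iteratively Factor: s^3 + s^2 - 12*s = (s)*(s^2 + s - 12) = s*(s - 3)*(s + 4)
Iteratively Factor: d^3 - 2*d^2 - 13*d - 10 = (d - 5)*(d^2 + 3*d + 2) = (d - 5)*(d + 2)*(d + 1)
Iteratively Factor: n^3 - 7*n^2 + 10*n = (n - 5)*(n^2 - 2*n) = (n - 5)*(n - 2)*(n)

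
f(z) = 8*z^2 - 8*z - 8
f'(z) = 16*z - 8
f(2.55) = 23.62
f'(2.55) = 32.80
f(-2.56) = 64.91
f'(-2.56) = -48.96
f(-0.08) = -7.31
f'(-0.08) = -9.28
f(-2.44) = 59.15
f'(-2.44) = -47.04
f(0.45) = -9.98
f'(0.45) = -0.80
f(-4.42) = 183.65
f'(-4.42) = -78.72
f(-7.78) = 538.47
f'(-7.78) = -132.48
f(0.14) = -8.96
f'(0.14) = -5.76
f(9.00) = 568.00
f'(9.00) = 136.00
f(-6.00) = 328.00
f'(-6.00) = -104.00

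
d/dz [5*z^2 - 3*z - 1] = 10*z - 3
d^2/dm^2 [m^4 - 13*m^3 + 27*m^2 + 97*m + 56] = 12*m^2 - 78*m + 54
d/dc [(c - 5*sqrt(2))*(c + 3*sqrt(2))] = 2*c - 2*sqrt(2)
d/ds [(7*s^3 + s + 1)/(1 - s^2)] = (-7*s^4 + 22*s^2 + 2*s + 1)/(s^4 - 2*s^2 + 1)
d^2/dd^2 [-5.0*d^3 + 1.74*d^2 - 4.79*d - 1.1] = 3.48 - 30.0*d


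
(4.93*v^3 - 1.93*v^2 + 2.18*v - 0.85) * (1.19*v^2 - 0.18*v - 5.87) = 5.8667*v^5 - 3.1841*v^4 - 25.9975*v^3 + 9.9252*v^2 - 12.6436*v + 4.9895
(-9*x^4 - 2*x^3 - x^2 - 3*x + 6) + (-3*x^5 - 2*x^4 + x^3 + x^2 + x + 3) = -3*x^5 - 11*x^4 - x^3 - 2*x + 9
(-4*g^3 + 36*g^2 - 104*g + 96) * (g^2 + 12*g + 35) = -4*g^5 - 12*g^4 + 188*g^3 + 108*g^2 - 2488*g + 3360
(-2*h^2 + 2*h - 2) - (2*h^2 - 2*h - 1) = -4*h^2 + 4*h - 1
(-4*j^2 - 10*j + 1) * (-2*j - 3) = 8*j^3 + 32*j^2 + 28*j - 3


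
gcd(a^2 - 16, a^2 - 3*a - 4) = a - 4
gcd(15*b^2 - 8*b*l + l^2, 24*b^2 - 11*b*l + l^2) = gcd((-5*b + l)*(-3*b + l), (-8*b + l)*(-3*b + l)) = 3*b - l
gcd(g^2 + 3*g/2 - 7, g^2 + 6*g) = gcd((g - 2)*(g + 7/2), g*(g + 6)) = 1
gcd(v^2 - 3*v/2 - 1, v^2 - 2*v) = v - 2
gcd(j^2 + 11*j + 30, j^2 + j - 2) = 1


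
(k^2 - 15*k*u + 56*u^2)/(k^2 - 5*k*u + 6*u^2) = (k^2 - 15*k*u + 56*u^2)/(k^2 - 5*k*u + 6*u^2)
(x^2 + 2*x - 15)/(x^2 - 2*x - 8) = (-x^2 - 2*x + 15)/(-x^2 + 2*x + 8)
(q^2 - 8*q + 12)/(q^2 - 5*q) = (q^2 - 8*q + 12)/(q*(q - 5))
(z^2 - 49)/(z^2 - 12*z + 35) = (z + 7)/(z - 5)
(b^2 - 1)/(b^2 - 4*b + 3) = (b + 1)/(b - 3)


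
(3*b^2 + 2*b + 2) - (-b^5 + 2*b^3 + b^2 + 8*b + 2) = b^5 - 2*b^3 + 2*b^2 - 6*b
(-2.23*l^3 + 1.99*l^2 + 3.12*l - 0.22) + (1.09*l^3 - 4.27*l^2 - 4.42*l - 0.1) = -1.14*l^3 - 2.28*l^2 - 1.3*l - 0.32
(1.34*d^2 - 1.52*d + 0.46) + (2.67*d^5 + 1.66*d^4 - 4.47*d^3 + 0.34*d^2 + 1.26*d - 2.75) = 2.67*d^5 + 1.66*d^4 - 4.47*d^3 + 1.68*d^2 - 0.26*d - 2.29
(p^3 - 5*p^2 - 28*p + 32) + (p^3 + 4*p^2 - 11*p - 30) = 2*p^3 - p^2 - 39*p + 2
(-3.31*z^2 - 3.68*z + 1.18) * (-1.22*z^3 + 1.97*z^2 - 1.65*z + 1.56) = 4.0382*z^5 - 2.0311*z^4 - 3.2277*z^3 + 3.233*z^2 - 7.6878*z + 1.8408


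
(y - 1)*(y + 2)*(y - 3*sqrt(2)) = y^3 - 3*sqrt(2)*y^2 + y^2 - 3*sqrt(2)*y - 2*y + 6*sqrt(2)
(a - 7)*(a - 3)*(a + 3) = a^3 - 7*a^2 - 9*a + 63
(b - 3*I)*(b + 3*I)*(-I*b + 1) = -I*b^3 + b^2 - 9*I*b + 9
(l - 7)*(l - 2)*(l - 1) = l^3 - 10*l^2 + 23*l - 14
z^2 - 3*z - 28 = (z - 7)*(z + 4)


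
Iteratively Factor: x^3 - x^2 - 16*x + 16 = (x - 1)*(x^2 - 16) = (x - 4)*(x - 1)*(x + 4)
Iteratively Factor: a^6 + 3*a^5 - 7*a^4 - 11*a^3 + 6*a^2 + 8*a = (a + 1)*(a^5 + 2*a^4 - 9*a^3 - 2*a^2 + 8*a) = (a - 2)*(a + 1)*(a^4 + 4*a^3 - a^2 - 4*a) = (a - 2)*(a - 1)*(a + 1)*(a^3 + 5*a^2 + 4*a) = (a - 2)*(a - 1)*(a + 1)^2*(a^2 + 4*a) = (a - 2)*(a - 1)*(a + 1)^2*(a + 4)*(a)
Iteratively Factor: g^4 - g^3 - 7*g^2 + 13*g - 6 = (g - 2)*(g^3 + g^2 - 5*g + 3) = (g - 2)*(g - 1)*(g^2 + 2*g - 3) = (g - 2)*(g - 1)^2*(g + 3)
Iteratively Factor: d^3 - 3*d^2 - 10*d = (d + 2)*(d^2 - 5*d) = (d - 5)*(d + 2)*(d)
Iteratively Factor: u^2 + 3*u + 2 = (u + 2)*(u + 1)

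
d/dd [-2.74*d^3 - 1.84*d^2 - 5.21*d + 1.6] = -8.22*d^2 - 3.68*d - 5.21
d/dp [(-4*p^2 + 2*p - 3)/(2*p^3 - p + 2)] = (2*(1 - 4*p)*(2*p^3 - p + 2) + (6*p^2 - 1)*(4*p^2 - 2*p + 3))/(2*p^3 - p + 2)^2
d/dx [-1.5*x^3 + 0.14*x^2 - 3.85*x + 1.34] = -4.5*x^2 + 0.28*x - 3.85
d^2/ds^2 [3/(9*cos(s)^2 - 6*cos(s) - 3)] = (-72*sin(s)^4 + 68*sin(s)^2 - 41*cos(s) + 9*cos(3*s) + 32)/(2*(cos(s) - 1)^3*(3*cos(s) + 1)^3)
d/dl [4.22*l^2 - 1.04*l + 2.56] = 8.44*l - 1.04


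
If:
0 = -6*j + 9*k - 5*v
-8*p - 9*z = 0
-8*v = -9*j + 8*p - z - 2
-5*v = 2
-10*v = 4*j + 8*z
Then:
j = -51/20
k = -173/90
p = -639/320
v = -2/5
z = 71/40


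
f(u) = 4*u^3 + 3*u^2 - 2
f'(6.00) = 468.00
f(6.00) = 970.00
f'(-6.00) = 396.00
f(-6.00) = -758.00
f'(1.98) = 58.92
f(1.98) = 40.81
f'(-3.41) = 119.08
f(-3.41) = -125.72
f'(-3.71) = 142.91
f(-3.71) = -164.97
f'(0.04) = 0.26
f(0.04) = -1.99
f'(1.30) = 28.08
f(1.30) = 11.86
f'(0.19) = 1.57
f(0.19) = -1.86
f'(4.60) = 281.52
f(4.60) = 450.82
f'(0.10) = 0.72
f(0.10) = -1.97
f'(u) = 12*u^2 + 6*u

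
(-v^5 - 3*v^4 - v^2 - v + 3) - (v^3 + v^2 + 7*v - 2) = -v^5 - 3*v^4 - v^3 - 2*v^2 - 8*v + 5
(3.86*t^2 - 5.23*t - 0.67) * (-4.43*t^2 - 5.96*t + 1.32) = -17.0998*t^4 + 0.163300000000003*t^3 + 39.2341*t^2 - 2.9104*t - 0.8844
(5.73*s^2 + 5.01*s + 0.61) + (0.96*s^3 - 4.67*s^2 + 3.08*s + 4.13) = 0.96*s^3 + 1.06*s^2 + 8.09*s + 4.74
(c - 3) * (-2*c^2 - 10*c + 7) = -2*c^3 - 4*c^2 + 37*c - 21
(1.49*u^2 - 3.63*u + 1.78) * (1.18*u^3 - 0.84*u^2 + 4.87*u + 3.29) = 1.7582*u^5 - 5.535*u^4 + 12.4059*u^3 - 14.2712*u^2 - 3.2741*u + 5.8562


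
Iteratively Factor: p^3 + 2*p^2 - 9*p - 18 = (p + 3)*(p^2 - p - 6) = (p + 2)*(p + 3)*(p - 3)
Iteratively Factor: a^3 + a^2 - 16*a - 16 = (a + 1)*(a^2 - 16) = (a - 4)*(a + 1)*(a + 4)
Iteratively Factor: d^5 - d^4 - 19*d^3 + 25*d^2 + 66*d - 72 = (d + 2)*(d^4 - 3*d^3 - 13*d^2 + 51*d - 36) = (d - 3)*(d + 2)*(d^3 - 13*d + 12) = (d - 3)*(d + 2)*(d + 4)*(d^2 - 4*d + 3) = (d - 3)*(d - 1)*(d + 2)*(d + 4)*(d - 3)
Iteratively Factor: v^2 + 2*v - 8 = (v - 2)*(v + 4)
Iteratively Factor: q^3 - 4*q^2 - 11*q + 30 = (q - 5)*(q^2 + q - 6) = (q - 5)*(q + 3)*(q - 2)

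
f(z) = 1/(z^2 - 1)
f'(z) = -2*z/(z^2 - 1)^2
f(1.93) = 0.37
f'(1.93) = -0.52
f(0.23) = -1.06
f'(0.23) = -0.51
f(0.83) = -3.21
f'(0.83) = -17.15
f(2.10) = 0.29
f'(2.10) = -0.36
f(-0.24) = -1.06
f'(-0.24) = 0.54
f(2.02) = 0.32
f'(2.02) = -0.43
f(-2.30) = 0.23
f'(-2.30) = 0.25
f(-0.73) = -2.14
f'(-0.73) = 6.69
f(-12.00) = 0.01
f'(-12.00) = 0.00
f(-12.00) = 0.01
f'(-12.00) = 0.00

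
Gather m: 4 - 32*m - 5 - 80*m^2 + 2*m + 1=-80*m^2 - 30*m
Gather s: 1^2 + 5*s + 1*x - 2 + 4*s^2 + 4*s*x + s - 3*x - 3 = 4*s^2 + s*(4*x + 6) - 2*x - 4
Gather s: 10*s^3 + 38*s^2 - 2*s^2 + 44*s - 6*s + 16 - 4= 10*s^3 + 36*s^2 + 38*s + 12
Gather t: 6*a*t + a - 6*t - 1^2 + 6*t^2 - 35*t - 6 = a + 6*t^2 + t*(6*a - 41) - 7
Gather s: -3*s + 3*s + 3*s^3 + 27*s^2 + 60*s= 3*s^3 + 27*s^2 + 60*s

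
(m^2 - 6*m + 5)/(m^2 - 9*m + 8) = (m - 5)/(m - 8)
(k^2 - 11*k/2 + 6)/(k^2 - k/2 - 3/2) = (k - 4)/(k + 1)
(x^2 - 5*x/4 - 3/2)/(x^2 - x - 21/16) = 4*(x - 2)/(4*x - 7)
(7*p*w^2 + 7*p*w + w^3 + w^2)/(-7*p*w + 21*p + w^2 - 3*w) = w*(-7*p*w - 7*p - w^2 - w)/(7*p*w - 21*p - w^2 + 3*w)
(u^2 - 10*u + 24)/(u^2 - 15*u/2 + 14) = 2*(u - 6)/(2*u - 7)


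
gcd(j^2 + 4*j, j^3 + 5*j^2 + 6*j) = j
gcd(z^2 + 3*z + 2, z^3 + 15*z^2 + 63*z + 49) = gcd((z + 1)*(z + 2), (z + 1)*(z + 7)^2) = z + 1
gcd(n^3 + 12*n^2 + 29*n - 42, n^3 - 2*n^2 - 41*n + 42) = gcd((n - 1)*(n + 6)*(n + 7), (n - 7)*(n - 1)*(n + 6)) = n^2 + 5*n - 6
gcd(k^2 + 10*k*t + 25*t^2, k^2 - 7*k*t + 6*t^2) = 1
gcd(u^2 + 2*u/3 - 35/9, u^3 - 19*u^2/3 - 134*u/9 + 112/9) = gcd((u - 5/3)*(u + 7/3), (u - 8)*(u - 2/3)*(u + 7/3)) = u + 7/3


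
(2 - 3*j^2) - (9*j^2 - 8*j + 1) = -12*j^2 + 8*j + 1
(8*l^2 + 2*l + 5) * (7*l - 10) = 56*l^3 - 66*l^2 + 15*l - 50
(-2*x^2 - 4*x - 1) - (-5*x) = -2*x^2 + x - 1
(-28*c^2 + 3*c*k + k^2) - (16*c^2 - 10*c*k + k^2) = -44*c^2 + 13*c*k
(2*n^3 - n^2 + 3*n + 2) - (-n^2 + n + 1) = 2*n^3 + 2*n + 1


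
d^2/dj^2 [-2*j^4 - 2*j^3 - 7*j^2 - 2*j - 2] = -24*j^2 - 12*j - 14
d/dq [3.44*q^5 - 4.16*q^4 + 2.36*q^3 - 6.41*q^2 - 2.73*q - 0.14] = 17.2*q^4 - 16.64*q^3 + 7.08*q^2 - 12.82*q - 2.73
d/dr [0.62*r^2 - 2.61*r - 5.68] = 1.24*r - 2.61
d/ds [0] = 0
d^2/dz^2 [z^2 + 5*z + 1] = 2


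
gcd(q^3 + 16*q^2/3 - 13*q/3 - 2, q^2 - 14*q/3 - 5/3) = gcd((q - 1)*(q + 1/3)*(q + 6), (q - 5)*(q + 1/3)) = q + 1/3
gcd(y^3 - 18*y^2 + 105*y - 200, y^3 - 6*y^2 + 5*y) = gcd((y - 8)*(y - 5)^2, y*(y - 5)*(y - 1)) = y - 5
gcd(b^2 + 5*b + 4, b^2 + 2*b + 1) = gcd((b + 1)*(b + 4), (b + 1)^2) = b + 1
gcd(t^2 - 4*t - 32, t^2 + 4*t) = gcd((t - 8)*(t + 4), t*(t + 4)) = t + 4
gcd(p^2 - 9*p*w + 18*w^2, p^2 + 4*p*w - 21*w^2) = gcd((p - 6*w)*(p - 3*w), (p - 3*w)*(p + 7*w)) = p - 3*w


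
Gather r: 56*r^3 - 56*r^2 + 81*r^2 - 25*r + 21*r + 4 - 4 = 56*r^3 + 25*r^2 - 4*r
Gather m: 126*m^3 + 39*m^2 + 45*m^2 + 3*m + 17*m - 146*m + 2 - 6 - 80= 126*m^3 + 84*m^2 - 126*m - 84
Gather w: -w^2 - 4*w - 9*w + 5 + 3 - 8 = -w^2 - 13*w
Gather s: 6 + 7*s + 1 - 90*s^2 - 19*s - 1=-90*s^2 - 12*s + 6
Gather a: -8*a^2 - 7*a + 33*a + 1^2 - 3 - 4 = -8*a^2 + 26*a - 6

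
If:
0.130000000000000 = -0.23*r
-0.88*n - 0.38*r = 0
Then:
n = 0.24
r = -0.57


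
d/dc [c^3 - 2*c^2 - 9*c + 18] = 3*c^2 - 4*c - 9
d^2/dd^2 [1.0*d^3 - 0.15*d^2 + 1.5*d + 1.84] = 6.0*d - 0.3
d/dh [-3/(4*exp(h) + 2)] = 3*exp(h)/(2*exp(h) + 1)^2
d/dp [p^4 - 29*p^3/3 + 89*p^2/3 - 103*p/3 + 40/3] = 4*p^3 - 29*p^2 + 178*p/3 - 103/3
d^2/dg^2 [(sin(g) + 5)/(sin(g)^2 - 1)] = (-23*sin(g) + sin(3*g) + 40*cos(2*g) - 80)/(cos(2*g) + 1)^2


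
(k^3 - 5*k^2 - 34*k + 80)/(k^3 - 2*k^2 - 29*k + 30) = (k^2 - 10*k + 16)/(k^2 - 7*k + 6)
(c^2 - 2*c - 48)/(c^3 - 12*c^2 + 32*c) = (c + 6)/(c*(c - 4))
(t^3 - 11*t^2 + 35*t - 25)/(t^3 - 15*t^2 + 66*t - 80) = (t^2 - 6*t + 5)/(t^2 - 10*t + 16)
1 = 1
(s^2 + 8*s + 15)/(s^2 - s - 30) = (s + 3)/(s - 6)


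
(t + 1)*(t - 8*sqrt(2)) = t^2 - 8*sqrt(2)*t + t - 8*sqrt(2)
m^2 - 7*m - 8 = (m - 8)*(m + 1)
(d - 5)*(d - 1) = d^2 - 6*d + 5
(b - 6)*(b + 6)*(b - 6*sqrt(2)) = b^3 - 6*sqrt(2)*b^2 - 36*b + 216*sqrt(2)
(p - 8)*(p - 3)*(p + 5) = p^3 - 6*p^2 - 31*p + 120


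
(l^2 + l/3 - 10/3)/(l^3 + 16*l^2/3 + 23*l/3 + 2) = (3*l - 5)/(3*l^2 + 10*l + 3)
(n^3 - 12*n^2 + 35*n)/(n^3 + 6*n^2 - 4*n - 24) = n*(n^2 - 12*n + 35)/(n^3 + 6*n^2 - 4*n - 24)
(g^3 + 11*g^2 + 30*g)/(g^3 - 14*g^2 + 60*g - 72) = g*(g^2 + 11*g + 30)/(g^3 - 14*g^2 + 60*g - 72)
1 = 1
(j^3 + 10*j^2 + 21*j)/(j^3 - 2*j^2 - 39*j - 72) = j*(j + 7)/(j^2 - 5*j - 24)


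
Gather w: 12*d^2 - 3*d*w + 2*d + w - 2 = 12*d^2 + 2*d + w*(1 - 3*d) - 2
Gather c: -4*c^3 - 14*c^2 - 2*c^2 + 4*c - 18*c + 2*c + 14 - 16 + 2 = -4*c^3 - 16*c^2 - 12*c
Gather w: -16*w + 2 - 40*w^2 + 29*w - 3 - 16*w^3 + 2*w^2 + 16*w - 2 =-16*w^3 - 38*w^2 + 29*w - 3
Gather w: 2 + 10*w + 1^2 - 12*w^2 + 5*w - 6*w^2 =-18*w^2 + 15*w + 3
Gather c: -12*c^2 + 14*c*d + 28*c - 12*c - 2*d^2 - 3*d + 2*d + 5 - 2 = -12*c^2 + c*(14*d + 16) - 2*d^2 - d + 3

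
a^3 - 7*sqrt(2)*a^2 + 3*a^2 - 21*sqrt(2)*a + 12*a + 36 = (a + 3)*(a - 6*sqrt(2))*(a - sqrt(2))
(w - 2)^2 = w^2 - 4*w + 4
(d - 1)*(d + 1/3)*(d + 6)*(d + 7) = d^4 + 37*d^3/3 + 33*d^2 - 97*d/3 - 14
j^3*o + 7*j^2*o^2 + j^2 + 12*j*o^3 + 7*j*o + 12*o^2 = (j + 3*o)*(j + 4*o)*(j*o + 1)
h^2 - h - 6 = (h - 3)*(h + 2)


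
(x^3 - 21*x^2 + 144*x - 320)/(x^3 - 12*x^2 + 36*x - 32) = (x^2 - 13*x + 40)/(x^2 - 4*x + 4)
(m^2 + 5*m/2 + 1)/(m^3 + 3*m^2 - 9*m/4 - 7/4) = 2*(m + 2)/(2*m^2 + 5*m - 7)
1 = 1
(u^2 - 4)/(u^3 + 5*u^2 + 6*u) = (u - 2)/(u*(u + 3))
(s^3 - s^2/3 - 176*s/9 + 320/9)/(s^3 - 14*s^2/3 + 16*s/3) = (3*s^2 + 7*s - 40)/(3*s*(s - 2))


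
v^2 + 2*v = v*(v + 2)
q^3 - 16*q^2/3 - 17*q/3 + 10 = (q - 6)*(q - 1)*(q + 5/3)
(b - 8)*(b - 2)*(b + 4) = b^3 - 6*b^2 - 24*b + 64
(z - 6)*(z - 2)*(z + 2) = z^3 - 6*z^2 - 4*z + 24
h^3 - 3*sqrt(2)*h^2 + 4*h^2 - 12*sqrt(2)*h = h*(h + 4)*(h - 3*sqrt(2))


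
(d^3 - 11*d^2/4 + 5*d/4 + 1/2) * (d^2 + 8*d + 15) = d^5 + 21*d^4/4 - 23*d^3/4 - 123*d^2/4 + 91*d/4 + 15/2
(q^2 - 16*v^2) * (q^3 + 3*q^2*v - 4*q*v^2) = q^5 + 3*q^4*v - 20*q^3*v^2 - 48*q^2*v^3 + 64*q*v^4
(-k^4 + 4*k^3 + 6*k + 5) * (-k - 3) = k^5 - k^4 - 12*k^3 - 6*k^2 - 23*k - 15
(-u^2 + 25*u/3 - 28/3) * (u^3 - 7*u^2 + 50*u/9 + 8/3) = -u^5 + 46*u^4/3 - 659*u^3/9 + 2942*u^2/27 - 800*u/27 - 224/9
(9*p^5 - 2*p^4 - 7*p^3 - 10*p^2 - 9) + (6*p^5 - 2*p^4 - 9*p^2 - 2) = 15*p^5 - 4*p^4 - 7*p^3 - 19*p^2 - 11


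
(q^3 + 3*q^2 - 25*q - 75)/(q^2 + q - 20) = (q^2 - 2*q - 15)/(q - 4)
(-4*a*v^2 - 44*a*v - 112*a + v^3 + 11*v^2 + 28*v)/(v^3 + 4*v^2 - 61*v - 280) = (-4*a*v - 16*a + v^2 + 4*v)/(v^2 - 3*v - 40)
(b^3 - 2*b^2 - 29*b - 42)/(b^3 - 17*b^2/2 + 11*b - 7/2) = 2*(b^2 + 5*b + 6)/(2*b^2 - 3*b + 1)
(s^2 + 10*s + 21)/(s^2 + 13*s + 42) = (s + 3)/(s + 6)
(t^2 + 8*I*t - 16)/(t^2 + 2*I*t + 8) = (t + 4*I)/(t - 2*I)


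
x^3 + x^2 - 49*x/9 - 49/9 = (x - 7/3)*(x + 1)*(x + 7/3)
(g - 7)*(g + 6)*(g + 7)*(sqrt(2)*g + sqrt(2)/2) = sqrt(2)*g^4 + 13*sqrt(2)*g^3/2 - 46*sqrt(2)*g^2 - 637*sqrt(2)*g/2 - 147*sqrt(2)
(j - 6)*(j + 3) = j^2 - 3*j - 18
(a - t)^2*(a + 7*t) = a^3 + 5*a^2*t - 13*a*t^2 + 7*t^3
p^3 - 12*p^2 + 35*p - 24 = (p - 8)*(p - 3)*(p - 1)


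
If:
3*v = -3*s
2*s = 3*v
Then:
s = 0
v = 0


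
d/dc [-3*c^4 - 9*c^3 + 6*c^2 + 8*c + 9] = -12*c^3 - 27*c^2 + 12*c + 8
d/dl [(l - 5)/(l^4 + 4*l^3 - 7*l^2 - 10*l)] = (-3*l^4 + 12*l^3 + 67*l^2 - 70*l - 50)/(l^2*(l^6 + 8*l^5 + 2*l^4 - 76*l^3 - 31*l^2 + 140*l + 100))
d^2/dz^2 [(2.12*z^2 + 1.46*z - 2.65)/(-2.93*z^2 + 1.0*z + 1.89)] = (-2.8421709430404e-14*z^4 - 37.491108*z^3 + 66.060366*z^2 - 95.097252*z + 25.022906)/(25.153757*z^6 - 25.7547*z^5 - 39.886383*z^4 + 32.2262*z^3 + 25.728759*z^2 - 10.7163*z - 6.751269)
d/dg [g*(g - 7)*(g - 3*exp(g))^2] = (g - 3*exp(g))*(-2*g*(g - 7)*(3*exp(g) - 1) + g*(g - 3*exp(g)) + (g - 7)*(g - 3*exp(g)))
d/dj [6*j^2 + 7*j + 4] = 12*j + 7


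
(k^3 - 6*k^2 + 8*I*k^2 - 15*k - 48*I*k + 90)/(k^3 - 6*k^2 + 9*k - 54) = (k + 5*I)/(k - 3*I)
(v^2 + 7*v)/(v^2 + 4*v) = (v + 7)/(v + 4)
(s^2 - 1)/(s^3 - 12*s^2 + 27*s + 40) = (s - 1)/(s^2 - 13*s + 40)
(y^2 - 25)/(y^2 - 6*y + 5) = (y + 5)/(y - 1)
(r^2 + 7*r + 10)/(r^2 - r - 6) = (r + 5)/(r - 3)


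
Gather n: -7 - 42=-49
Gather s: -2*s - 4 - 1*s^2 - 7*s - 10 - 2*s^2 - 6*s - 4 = -3*s^2 - 15*s - 18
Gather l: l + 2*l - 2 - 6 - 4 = 3*l - 12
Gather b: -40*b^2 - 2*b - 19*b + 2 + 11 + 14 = -40*b^2 - 21*b + 27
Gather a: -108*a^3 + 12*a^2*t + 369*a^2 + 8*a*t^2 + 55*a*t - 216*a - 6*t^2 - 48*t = -108*a^3 + a^2*(12*t + 369) + a*(8*t^2 + 55*t - 216) - 6*t^2 - 48*t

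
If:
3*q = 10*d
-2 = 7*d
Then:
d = -2/7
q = -20/21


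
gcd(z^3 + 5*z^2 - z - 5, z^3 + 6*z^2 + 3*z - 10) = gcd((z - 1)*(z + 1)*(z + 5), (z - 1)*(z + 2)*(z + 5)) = z^2 + 4*z - 5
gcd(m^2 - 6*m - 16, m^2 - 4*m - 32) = m - 8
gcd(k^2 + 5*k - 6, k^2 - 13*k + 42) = 1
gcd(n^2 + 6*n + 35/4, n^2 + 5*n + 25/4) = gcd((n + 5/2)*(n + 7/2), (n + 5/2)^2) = n + 5/2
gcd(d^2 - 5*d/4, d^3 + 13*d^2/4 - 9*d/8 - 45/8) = d - 5/4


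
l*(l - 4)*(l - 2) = l^3 - 6*l^2 + 8*l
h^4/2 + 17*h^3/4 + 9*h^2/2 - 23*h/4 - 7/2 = (h/2 + 1)*(h - 1)*(h + 1/2)*(h + 7)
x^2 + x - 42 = (x - 6)*(x + 7)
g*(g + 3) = g^2 + 3*g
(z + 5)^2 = z^2 + 10*z + 25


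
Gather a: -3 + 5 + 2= 4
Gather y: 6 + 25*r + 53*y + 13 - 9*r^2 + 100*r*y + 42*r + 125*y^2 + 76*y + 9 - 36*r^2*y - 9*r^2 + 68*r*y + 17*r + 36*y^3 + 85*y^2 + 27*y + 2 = -18*r^2 + 84*r + 36*y^3 + 210*y^2 + y*(-36*r^2 + 168*r + 156) + 30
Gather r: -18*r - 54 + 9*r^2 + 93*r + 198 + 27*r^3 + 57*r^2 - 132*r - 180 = 27*r^3 + 66*r^2 - 57*r - 36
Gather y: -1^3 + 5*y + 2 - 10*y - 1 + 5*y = 0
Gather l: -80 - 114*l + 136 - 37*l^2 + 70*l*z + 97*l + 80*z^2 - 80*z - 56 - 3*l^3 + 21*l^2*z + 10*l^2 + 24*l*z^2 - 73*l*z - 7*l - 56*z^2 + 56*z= -3*l^3 + l^2*(21*z - 27) + l*(24*z^2 - 3*z - 24) + 24*z^2 - 24*z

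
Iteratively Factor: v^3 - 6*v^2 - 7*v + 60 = (v - 4)*(v^2 - 2*v - 15) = (v - 5)*(v - 4)*(v + 3)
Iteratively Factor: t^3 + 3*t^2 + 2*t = (t + 2)*(t^2 + t) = t*(t + 2)*(t + 1)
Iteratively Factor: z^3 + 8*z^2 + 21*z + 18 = (z + 3)*(z^2 + 5*z + 6) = (z + 3)^2*(z + 2)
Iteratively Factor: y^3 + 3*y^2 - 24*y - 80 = (y + 4)*(y^2 - y - 20) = (y - 5)*(y + 4)*(y + 4)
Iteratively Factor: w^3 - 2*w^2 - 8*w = (w)*(w^2 - 2*w - 8) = w*(w + 2)*(w - 4)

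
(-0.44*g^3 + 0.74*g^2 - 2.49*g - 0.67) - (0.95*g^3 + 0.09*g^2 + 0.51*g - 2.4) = -1.39*g^3 + 0.65*g^2 - 3.0*g + 1.73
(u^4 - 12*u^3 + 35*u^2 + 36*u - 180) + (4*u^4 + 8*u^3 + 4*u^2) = 5*u^4 - 4*u^3 + 39*u^2 + 36*u - 180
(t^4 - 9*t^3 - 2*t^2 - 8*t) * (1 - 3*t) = -3*t^5 + 28*t^4 - 3*t^3 + 22*t^2 - 8*t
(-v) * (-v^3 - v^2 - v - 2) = v^4 + v^3 + v^2 + 2*v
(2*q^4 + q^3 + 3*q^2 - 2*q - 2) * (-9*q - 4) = -18*q^5 - 17*q^4 - 31*q^3 + 6*q^2 + 26*q + 8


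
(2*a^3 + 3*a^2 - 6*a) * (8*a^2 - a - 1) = 16*a^5 + 22*a^4 - 53*a^3 + 3*a^2 + 6*a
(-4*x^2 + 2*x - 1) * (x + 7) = -4*x^3 - 26*x^2 + 13*x - 7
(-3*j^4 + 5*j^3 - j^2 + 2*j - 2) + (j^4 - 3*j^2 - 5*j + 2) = -2*j^4 + 5*j^3 - 4*j^2 - 3*j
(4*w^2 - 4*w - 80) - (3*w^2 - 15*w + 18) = w^2 + 11*w - 98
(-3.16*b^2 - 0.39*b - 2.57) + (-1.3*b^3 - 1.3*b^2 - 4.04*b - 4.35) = -1.3*b^3 - 4.46*b^2 - 4.43*b - 6.92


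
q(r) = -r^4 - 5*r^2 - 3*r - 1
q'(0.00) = -3.00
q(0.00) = -1.00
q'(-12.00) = 7029.00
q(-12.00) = -21421.00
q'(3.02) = -143.37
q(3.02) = -138.84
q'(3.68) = -239.14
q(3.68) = -263.15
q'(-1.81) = 38.82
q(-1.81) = -22.68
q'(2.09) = -60.42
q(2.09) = -48.19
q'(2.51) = -91.35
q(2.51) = -79.72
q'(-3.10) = 147.16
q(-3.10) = -132.10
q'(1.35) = -26.34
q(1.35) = -17.48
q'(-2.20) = 61.59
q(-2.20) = -42.03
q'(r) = -4*r^3 - 10*r - 3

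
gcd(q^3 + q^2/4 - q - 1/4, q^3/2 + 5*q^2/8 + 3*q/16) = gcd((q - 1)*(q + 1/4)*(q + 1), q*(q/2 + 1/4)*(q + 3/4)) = 1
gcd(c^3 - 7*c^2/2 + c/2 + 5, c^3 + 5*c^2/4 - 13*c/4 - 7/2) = c + 1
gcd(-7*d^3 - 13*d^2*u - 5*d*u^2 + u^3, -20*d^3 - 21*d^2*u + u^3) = d + u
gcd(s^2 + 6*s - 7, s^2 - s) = s - 1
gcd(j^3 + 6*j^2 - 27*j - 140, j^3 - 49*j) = j + 7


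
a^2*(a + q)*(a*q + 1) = a^4*q + a^3*q^2 + a^3 + a^2*q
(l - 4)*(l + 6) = l^2 + 2*l - 24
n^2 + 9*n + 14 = (n + 2)*(n + 7)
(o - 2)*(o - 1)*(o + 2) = o^3 - o^2 - 4*o + 4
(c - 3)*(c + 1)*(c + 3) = c^3 + c^2 - 9*c - 9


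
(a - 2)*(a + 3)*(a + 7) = a^3 + 8*a^2 + a - 42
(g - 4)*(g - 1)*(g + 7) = g^3 + 2*g^2 - 31*g + 28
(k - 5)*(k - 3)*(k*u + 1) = k^3*u - 8*k^2*u + k^2 + 15*k*u - 8*k + 15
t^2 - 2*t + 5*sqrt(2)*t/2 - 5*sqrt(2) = (t - 2)*(t + 5*sqrt(2)/2)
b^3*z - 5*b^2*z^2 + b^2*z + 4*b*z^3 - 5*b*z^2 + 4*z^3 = (b - 4*z)*(b - z)*(b*z + z)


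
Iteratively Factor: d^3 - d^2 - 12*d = (d - 4)*(d^2 + 3*d) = d*(d - 4)*(d + 3)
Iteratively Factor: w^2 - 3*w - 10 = (w - 5)*(w + 2)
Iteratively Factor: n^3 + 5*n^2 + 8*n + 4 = (n + 2)*(n^2 + 3*n + 2) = (n + 2)^2*(n + 1)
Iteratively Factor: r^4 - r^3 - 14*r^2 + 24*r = (r + 4)*(r^3 - 5*r^2 + 6*r) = r*(r + 4)*(r^2 - 5*r + 6) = r*(r - 3)*(r + 4)*(r - 2)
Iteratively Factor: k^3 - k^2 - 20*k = (k + 4)*(k^2 - 5*k) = (k - 5)*(k + 4)*(k)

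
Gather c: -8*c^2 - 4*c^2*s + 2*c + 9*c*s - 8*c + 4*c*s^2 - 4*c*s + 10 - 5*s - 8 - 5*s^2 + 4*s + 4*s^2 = c^2*(-4*s - 8) + c*(4*s^2 + 5*s - 6) - s^2 - s + 2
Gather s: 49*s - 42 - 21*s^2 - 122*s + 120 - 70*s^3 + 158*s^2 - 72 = -70*s^3 + 137*s^2 - 73*s + 6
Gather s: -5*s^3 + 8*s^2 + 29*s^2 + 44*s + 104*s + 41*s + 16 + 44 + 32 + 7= -5*s^3 + 37*s^2 + 189*s + 99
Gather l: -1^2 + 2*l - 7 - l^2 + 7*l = -l^2 + 9*l - 8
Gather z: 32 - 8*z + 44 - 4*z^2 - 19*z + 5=-4*z^2 - 27*z + 81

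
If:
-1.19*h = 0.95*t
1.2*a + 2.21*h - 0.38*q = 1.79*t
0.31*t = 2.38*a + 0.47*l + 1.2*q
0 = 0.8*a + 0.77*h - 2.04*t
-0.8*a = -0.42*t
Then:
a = 0.00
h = 0.00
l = 0.00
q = 0.00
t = 0.00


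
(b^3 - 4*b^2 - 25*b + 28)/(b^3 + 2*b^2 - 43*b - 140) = (b - 1)/(b + 5)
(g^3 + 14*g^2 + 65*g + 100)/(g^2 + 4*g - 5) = (g^2 + 9*g + 20)/(g - 1)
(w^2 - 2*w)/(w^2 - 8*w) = (w - 2)/(w - 8)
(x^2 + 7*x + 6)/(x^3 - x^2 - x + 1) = (x + 6)/(x^2 - 2*x + 1)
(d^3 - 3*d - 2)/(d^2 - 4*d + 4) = (d^2 + 2*d + 1)/(d - 2)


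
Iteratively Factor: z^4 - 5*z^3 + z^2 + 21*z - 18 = (z - 3)*(z^3 - 2*z^2 - 5*z + 6) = (z - 3)*(z - 1)*(z^2 - z - 6) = (z - 3)*(z - 1)*(z + 2)*(z - 3)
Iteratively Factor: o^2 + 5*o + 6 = (o + 2)*(o + 3)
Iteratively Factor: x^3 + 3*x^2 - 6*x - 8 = (x + 1)*(x^2 + 2*x - 8) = (x - 2)*(x + 1)*(x + 4)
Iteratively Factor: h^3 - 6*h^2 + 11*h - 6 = (h - 2)*(h^2 - 4*h + 3) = (h - 3)*(h - 2)*(h - 1)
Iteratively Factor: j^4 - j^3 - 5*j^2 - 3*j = (j + 1)*(j^3 - 2*j^2 - 3*j) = (j - 3)*(j + 1)*(j^2 + j) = (j - 3)*(j + 1)^2*(j)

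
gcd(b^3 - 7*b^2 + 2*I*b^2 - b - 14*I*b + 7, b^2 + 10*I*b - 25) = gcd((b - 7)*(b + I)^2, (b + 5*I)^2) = 1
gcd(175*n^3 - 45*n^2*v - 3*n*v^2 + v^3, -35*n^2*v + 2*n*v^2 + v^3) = -35*n^2 + 2*n*v + v^2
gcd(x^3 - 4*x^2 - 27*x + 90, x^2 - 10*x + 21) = x - 3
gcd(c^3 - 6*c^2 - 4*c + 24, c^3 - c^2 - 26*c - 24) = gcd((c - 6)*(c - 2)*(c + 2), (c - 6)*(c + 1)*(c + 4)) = c - 6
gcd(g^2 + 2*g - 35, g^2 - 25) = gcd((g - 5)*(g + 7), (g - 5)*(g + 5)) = g - 5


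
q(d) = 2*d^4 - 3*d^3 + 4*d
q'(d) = 8*d^3 - 9*d^2 + 4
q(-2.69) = 152.36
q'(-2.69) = -216.85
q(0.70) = 2.25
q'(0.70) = 2.33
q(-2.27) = 79.12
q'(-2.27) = -135.95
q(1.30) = 4.32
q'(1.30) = 6.37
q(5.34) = 1190.82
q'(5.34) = 965.55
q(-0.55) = -1.52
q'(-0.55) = -0.05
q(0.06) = 0.24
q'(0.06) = 3.97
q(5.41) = 1259.86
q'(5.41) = 1007.31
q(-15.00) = 111315.00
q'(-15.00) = -29021.00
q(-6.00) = 3216.00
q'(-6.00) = -2048.00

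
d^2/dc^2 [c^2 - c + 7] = 2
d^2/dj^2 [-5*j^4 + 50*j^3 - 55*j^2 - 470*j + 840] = -60*j^2 + 300*j - 110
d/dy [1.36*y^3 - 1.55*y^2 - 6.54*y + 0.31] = 4.08*y^2 - 3.1*y - 6.54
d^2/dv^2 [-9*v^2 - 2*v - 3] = -18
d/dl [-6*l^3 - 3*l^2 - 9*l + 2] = -18*l^2 - 6*l - 9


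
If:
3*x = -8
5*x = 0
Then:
No Solution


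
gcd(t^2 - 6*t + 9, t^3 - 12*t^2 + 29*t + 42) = 1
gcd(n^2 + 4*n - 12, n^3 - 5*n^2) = 1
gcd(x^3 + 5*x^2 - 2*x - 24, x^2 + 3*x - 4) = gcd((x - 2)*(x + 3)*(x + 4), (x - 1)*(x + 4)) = x + 4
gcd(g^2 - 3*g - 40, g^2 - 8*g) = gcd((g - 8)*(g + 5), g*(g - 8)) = g - 8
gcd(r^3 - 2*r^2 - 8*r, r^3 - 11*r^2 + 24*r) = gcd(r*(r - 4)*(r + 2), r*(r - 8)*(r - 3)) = r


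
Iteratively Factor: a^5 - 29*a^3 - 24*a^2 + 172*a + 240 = (a + 4)*(a^4 - 4*a^3 - 13*a^2 + 28*a + 60) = (a + 2)*(a + 4)*(a^3 - 6*a^2 - a + 30) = (a + 2)^2*(a + 4)*(a^2 - 8*a + 15) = (a - 3)*(a + 2)^2*(a + 4)*(a - 5)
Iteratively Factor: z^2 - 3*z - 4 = (z - 4)*(z + 1)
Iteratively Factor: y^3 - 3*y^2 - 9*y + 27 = (y + 3)*(y^2 - 6*y + 9) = (y - 3)*(y + 3)*(y - 3)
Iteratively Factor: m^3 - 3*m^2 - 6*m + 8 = (m - 1)*(m^2 - 2*m - 8) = (m - 1)*(m + 2)*(m - 4)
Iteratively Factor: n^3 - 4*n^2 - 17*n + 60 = (n - 3)*(n^2 - n - 20) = (n - 3)*(n + 4)*(n - 5)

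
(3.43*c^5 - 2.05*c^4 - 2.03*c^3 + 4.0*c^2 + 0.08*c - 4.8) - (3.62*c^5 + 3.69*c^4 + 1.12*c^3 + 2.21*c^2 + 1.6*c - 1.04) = -0.19*c^5 - 5.74*c^4 - 3.15*c^3 + 1.79*c^2 - 1.52*c - 3.76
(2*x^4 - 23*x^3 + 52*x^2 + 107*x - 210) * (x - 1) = 2*x^5 - 25*x^4 + 75*x^3 + 55*x^2 - 317*x + 210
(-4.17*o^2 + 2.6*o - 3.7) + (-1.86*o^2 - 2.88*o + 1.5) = -6.03*o^2 - 0.28*o - 2.2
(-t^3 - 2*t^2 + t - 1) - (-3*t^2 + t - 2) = -t^3 + t^2 + 1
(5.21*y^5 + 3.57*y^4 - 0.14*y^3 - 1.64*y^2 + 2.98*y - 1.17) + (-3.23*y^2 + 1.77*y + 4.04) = 5.21*y^5 + 3.57*y^4 - 0.14*y^3 - 4.87*y^2 + 4.75*y + 2.87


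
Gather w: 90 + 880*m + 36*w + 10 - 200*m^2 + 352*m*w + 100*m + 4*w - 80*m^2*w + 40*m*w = -200*m^2 + 980*m + w*(-80*m^2 + 392*m + 40) + 100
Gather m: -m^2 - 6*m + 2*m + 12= -m^2 - 4*m + 12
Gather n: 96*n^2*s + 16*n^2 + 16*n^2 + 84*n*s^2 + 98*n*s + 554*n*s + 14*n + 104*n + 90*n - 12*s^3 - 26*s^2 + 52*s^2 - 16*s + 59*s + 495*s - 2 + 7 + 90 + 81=n^2*(96*s + 32) + n*(84*s^2 + 652*s + 208) - 12*s^3 + 26*s^2 + 538*s + 176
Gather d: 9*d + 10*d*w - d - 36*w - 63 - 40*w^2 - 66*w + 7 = d*(10*w + 8) - 40*w^2 - 102*w - 56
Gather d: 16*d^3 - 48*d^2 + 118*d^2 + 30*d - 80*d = 16*d^3 + 70*d^2 - 50*d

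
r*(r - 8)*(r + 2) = r^3 - 6*r^2 - 16*r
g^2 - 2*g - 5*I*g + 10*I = (g - 2)*(g - 5*I)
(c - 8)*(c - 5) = c^2 - 13*c + 40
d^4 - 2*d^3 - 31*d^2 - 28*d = d*(d - 7)*(d + 1)*(d + 4)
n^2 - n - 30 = (n - 6)*(n + 5)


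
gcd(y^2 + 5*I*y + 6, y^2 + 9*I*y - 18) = y + 6*I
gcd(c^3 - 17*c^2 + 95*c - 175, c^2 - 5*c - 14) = c - 7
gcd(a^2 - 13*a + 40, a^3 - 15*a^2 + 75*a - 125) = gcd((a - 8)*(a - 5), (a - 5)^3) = a - 5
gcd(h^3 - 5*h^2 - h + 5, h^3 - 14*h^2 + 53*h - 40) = h^2 - 6*h + 5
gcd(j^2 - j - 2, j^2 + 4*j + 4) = 1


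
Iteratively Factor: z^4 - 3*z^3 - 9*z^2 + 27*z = (z - 3)*(z^3 - 9*z) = z*(z - 3)*(z^2 - 9) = z*(z - 3)*(z + 3)*(z - 3)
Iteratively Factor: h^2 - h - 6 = (h + 2)*(h - 3)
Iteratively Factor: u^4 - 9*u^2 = (u)*(u^3 - 9*u) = u^2*(u^2 - 9) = u^2*(u + 3)*(u - 3)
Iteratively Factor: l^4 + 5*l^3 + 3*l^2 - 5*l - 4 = (l + 4)*(l^3 + l^2 - l - 1) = (l + 1)*(l + 4)*(l^2 - 1) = (l - 1)*(l + 1)*(l + 4)*(l + 1)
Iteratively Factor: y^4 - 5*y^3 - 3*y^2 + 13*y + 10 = (y - 2)*(y^3 - 3*y^2 - 9*y - 5) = (y - 2)*(y + 1)*(y^2 - 4*y - 5) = (y - 5)*(y - 2)*(y + 1)*(y + 1)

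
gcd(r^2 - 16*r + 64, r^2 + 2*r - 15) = 1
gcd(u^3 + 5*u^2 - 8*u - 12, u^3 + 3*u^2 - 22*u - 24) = u^2 + 7*u + 6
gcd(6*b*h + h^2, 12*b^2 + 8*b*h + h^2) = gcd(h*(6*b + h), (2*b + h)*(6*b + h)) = 6*b + h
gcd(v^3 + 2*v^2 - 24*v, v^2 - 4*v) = v^2 - 4*v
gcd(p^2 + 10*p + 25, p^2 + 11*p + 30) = p + 5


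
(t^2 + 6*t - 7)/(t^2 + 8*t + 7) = (t - 1)/(t + 1)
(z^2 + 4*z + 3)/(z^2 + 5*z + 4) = (z + 3)/(z + 4)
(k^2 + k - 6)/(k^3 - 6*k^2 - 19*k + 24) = (k - 2)/(k^2 - 9*k + 8)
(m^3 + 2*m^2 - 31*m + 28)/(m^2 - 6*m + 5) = (m^2 + 3*m - 28)/(m - 5)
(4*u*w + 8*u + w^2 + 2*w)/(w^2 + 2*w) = (4*u + w)/w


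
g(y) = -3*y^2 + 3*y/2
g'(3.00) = -16.50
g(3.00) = -22.50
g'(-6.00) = 37.50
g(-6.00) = -117.00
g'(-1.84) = 12.54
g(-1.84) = -12.92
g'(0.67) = -2.52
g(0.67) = -0.34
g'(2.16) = -11.46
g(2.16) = -10.76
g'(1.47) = -7.32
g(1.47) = -4.28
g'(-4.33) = 27.48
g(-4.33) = -62.74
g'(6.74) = -38.94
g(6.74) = -126.17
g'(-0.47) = 4.32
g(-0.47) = -1.37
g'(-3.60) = 23.10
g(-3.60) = -44.28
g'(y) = 3/2 - 6*y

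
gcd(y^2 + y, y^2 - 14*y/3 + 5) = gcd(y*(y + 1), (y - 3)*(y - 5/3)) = 1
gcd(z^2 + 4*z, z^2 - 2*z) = z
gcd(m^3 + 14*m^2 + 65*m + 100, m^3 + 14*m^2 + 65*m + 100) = m^3 + 14*m^2 + 65*m + 100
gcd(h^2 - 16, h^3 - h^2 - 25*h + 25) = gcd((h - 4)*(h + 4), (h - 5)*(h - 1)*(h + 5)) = 1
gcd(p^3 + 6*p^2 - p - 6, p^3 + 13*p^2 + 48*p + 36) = p^2 + 7*p + 6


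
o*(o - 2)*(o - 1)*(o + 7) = o^4 + 4*o^3 - 19*o^2 + 14*o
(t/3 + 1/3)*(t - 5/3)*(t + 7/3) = t^3/3 + 5*t^2/9 - 29*t/27 - 35/27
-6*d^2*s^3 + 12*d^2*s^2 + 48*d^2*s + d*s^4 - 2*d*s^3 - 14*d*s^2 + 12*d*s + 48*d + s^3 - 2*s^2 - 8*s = (-6*d + s)*(s - 4)*(s + 2)*(d*s + 1)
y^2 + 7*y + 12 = (y + 3)*(y + 4)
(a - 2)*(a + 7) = a^2 + 5*a - 14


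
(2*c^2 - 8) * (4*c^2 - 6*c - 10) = 8*c^4 - 12*c^3 - 52*c^2 + 48*c + 80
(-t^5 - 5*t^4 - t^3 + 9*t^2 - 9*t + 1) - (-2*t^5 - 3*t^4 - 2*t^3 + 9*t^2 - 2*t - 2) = t^5 - 2*t^4 + t^3 - 7*t + 3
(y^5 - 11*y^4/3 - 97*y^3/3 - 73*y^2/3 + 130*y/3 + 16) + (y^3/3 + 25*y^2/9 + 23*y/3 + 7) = y^5 - 11*y^4/3 - 32*y^3 - 194*y^2/9 + 51*y + 23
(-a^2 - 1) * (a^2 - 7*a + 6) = -a^4 + 7*a^3 - 7*a^2 + 7*a - 6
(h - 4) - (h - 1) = -3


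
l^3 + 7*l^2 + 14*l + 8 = (l + 1)*(l + 2)*(l + 4)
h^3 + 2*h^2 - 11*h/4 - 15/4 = (h - 3/2)*(h + 1)*(h + 5/2)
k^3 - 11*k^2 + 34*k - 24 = (k - 6)*(k - 4)*(k - 1)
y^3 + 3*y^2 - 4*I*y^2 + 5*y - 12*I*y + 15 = (y + 3)*(y - 5*I)*(y + I)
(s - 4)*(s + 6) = s^2 + 2*s - 24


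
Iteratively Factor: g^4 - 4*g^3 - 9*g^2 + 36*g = (g - 4)*(g^3 - 9*g) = g*(g - 4)*(g^2 - 9) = g*(g - 4)*(g + 3)*(g - 3)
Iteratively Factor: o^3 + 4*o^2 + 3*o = (o + 1)*(o^2 + 3*o) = o*(o + 1)*(o + 3)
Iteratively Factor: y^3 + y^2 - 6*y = (y - 2)*(y^2 + 3*y) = (y - 2)*(y + 3)*(y)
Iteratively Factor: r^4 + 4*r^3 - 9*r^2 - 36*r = (r - 3)*(r^3 + 7*r^2 + 12*r) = (r - 3)*(r + 3)*(r^2 + 4*r) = r*(r - 3)*(r + 3)*(r + 4)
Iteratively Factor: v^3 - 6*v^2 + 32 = (v - 4)*(v^2 - 2*v - 8) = (v - 4)^2*(v + 2)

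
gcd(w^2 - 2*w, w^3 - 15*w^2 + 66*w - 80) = w - 2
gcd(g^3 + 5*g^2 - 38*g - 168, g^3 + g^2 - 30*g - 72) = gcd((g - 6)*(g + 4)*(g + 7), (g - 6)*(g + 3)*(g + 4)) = g^2 - 2*g - 24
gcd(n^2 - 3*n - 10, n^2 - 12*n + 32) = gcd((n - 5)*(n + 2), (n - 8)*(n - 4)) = 1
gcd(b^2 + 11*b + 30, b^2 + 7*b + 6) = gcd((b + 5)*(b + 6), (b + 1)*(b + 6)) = b + 6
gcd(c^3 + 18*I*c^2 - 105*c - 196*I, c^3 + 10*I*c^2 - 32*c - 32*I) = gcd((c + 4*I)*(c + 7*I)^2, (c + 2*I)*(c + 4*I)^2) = c + 4*I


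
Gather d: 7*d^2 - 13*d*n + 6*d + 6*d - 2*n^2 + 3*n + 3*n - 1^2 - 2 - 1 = 7*d^2 + d*(12 - 13*n) - 2*n^2 + 6*n - 4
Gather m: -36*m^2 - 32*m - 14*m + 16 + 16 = -36*m^2 - 46*m + 32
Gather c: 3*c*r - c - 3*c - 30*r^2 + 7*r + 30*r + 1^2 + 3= c*(3*r - 4) - 30*r^2 + 37*r + 4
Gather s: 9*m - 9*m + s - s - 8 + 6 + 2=0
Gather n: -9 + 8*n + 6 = 8*n - 3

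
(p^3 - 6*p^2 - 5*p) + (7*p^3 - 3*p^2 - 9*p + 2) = 8*p^3 - 9*p^2 - 14*p + 2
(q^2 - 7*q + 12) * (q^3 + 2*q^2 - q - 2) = q^5 - 5*q^4 - 3*q^3 + 29*q^2 + 2*q - 24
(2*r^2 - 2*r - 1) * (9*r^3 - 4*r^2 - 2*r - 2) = 18*r^5 - 26*r^4 - 5*r^3 + 4*r^2 + 6*r + 2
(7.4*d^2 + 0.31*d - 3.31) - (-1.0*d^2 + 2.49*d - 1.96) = 8.4*d^2 - 2.18*d - 1.35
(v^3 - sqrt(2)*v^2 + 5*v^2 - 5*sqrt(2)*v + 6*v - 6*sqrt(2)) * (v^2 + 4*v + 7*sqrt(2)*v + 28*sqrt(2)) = v^5 + 6*sqrt(2)*v^4 + 9*v^4 + 12*v^3 + 54*sqrt(2)*v^3 - 102*v^2 + 156*sqrt(2)*v^2 - 364*v + 144*sqrt(2)*v - 336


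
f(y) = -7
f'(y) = 0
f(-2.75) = -7.00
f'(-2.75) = 0.00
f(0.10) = -7.00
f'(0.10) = 0.00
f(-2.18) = -7.00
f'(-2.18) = 0.00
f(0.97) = -7.00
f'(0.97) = 0.00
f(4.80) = -7.00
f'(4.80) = 0.00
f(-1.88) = -7.00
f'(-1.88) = 0.00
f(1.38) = -7.00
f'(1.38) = 0.00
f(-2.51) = -7.00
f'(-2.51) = 0.00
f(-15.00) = -7.00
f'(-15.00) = 0.00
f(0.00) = -7.00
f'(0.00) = 0.00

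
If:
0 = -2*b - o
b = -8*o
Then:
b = 0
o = 0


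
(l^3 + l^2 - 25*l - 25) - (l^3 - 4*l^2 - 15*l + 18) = 5*l^2 - 10*l - 43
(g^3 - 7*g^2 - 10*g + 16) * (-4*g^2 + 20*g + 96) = -4*g^5 + 48*g^4 - 4*g^3 - 936*g^2 - 640*g + 1536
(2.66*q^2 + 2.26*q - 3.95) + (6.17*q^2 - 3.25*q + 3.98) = 8.83*q^2 - 0.99*q + 0.0299999999999998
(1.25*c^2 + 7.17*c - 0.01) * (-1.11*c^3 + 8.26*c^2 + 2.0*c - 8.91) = -1.3875*c^5 + 2.3663*c^4 + 61.7353*c^3 + 3.1199*c^2 - 63.9047*c + 0.0891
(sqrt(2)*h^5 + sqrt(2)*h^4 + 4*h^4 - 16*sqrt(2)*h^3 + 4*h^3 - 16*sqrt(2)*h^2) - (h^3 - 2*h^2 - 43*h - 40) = sqrt(2)*h^5 + sqrt(2)*h^4 + 4*h^4 - 16*sqrt(2)*h^3 + 3*h^3 - 16*sqrt(2)*h^2 + 2*h^2 + 43*h + 40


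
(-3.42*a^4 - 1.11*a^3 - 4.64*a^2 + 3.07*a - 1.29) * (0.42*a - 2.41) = -1.4364*a^5 + 7.776*a^4 + 0.726300000000001*a^3 + 12.4718*a^2 - 7.9405*a + 3.1089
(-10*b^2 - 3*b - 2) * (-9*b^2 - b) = 90*b^4 + 37*b^3 + 21*b^2 + 2*b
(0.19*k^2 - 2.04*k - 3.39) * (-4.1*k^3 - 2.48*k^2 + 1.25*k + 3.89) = -0.779*k^5 + 7.8928*k^4 + 19.1957*k^3 + 6.5963*k^2 - 12.1731*k - 13.1871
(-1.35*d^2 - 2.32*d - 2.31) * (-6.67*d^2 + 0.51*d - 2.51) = 9.0045*d^4 + 14.7859*d^3 + 17.613*d^2 + 4.6451*d + 5.7981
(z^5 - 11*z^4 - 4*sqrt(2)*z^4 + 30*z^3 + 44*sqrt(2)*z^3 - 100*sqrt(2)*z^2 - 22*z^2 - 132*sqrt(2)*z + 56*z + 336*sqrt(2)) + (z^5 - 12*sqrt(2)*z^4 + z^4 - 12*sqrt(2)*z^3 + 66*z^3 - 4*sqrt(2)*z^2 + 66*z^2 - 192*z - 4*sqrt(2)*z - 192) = 2*z^5 - 16*sqrt(2)*z^4 - 10*z^4 + 32*sqrt(2)*z^3 + 96*z^3 - 104*sqrt(2)*z^2 + 44*z^2 - 136*sqrt(2)*z - 136*z - 192 + 336*sqrt(2)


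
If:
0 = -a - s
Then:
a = -s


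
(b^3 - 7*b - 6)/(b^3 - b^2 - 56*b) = (-b^3 + 7*b + 6)/(b*(-b^2 + b + 56))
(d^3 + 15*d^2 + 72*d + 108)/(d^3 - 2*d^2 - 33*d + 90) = (d^2 + 9*d + 18)/(d^2 - 8*d + 15)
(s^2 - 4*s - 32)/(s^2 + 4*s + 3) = (s^2 - 4*s - 32)/(s^2 + 4*s + 3)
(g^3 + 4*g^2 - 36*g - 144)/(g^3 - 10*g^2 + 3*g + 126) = (g^2 + 10*g + 24)/(g^2 - 4*g - 21)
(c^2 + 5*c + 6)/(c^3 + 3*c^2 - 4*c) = (c^2 + 5*c + 6)/(c*(c^2 + 3*c - 4))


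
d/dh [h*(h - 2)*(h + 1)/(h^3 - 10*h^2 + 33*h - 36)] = (-9*h^3 + 43*h^2 - 32*h - 24)/(h^5 - 17*h^4 + 115*h^3 - 387*h^2 + 648*h - 432)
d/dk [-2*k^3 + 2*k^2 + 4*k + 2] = -6*k^2 + 4*k + 4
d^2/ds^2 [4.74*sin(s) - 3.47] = -4.74*sin(s)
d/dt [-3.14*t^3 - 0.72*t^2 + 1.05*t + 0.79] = -9.42*t^2 - 1.44*t + 1.05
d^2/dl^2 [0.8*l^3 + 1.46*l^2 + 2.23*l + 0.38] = 4.8*l + 2.92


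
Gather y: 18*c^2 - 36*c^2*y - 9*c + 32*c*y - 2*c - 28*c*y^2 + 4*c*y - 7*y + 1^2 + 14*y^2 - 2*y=18*c^2 - 11*c + y^2*(14 - 28*c) + y*(-36*c^2 + 36*c - 9) + 1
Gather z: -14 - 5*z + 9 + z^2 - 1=z^2 - 5*z - 6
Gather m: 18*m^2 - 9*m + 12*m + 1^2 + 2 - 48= 18*m^2 + 3*m - 45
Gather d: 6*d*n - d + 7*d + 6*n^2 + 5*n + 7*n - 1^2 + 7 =d*(6*n + 6) + 6*n^2 + 12*n + 6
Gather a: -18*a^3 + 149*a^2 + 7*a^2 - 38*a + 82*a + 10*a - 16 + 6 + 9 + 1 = -18*a^3 + 156*a^2 + 54*a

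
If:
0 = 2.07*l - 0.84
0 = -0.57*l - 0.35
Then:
No Solution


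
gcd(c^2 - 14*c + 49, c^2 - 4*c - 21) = c - 7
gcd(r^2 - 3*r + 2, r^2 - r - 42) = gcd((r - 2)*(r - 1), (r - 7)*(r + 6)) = 1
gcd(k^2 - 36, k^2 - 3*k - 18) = k - 6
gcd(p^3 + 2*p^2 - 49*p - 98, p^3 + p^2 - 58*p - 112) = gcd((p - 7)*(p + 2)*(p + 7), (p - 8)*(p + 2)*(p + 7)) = p^2 + 9*p + 14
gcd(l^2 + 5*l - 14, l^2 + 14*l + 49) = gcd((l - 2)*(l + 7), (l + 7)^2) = l + 7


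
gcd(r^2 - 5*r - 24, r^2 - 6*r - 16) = r - 8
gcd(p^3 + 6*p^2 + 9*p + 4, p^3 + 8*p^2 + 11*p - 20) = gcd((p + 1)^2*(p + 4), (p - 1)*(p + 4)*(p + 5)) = p + 4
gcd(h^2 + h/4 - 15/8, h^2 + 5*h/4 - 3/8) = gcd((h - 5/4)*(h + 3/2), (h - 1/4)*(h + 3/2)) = h + 3/2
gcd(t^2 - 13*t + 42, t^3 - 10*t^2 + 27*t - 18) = t - 6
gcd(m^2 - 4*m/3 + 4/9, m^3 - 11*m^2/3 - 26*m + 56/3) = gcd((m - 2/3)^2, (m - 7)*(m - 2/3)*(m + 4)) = m - 2/3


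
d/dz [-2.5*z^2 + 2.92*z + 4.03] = 2.92 - 5.0*z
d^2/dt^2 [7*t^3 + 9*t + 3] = 42*t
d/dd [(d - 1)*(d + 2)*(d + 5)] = 3*d^2 + 12*d + 3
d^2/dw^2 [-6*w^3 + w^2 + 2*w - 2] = 2 - 36*w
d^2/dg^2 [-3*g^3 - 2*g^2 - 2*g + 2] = -18*g - 4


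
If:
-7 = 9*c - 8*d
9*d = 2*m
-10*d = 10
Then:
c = -5/3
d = -1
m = -9/2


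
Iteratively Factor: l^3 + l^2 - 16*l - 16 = (l - 4)*(l^2 + 5*l + 4) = (l - 4)*(l + 4)*(l + 1)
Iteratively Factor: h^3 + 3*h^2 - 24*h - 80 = (h + 4)*(h^2 - h - 20) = (h + 4)^2*(h - 5)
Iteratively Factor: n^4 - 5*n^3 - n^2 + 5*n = (n)*(n^3 - 5*n^2 - n + 5) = n*(n - 1)*(n^2 - 4*n - 5) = n*(n - 1)*(n + 1)*(n - 5)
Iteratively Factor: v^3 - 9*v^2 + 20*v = (v - 5)*(v^2 - 4*v) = v*(v - 5)*(v - 4)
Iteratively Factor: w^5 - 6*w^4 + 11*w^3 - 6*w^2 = (w - 1)*(w^4 - 5*w^3 + 6*w^2) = (w - 2)*(w - 1)*(w^3 - 3*w^2) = w*(w - 2)*(w - 1)*(w^2 - 3*w) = w*(w - 3)*(w - 2)*(w - 1)*(w)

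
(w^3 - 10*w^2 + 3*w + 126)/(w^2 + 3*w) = w - 13 + 42/w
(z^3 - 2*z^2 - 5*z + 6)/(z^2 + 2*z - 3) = (z^2 - z - 6)/(z + 3)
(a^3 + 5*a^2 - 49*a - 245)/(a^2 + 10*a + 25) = (a^2 - 49)/(a + 5)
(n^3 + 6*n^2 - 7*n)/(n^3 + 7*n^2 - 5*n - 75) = n*(n^2 + 6*n - 7)/(n^3 + 7*n^2 - 5*n - 75)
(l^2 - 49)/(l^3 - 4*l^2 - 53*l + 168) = (l - 7)/(l^2 - 11*l + 24)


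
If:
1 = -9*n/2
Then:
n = -2/9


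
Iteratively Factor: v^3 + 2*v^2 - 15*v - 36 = (v - 4)*(v^2 + 6*v + 9) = (v - 4)*(v + 3)*(v + 3)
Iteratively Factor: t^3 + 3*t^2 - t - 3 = (t + 3)*(t^2 - 1) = (t - 1)*(t + 3)*(t + 1)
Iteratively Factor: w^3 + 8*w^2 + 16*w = (w)*(w^2 + 8*w + 16) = w*(w + 4)*(w + 4)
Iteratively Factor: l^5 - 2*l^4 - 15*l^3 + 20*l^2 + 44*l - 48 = (l + 2)*(l^4 - 4*l^3 - 7*l^2 + 34*l - 24) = (l + 2)*(l + 3)*(l^3 - 7*l^2 + 14*l - 8) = (l - 2)*(l + 2)*(l + 3)*(l^2 - 5*l + 4) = (l - 4)*(l - 2)*(l + 2)*(l + 3)*(l - 1)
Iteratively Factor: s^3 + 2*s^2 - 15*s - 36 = (s + 3)*(s^2 - s - 12) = (s - 4)*(s + 3)*(s + 3)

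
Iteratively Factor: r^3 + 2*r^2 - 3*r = (r)*(r^2 + 2*r - 3) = r*(r - 1)*(r + 3)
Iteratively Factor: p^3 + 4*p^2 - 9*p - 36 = (p + 4)*(p^2 - 9) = (p - 3)*(p + 4)*(p + 3)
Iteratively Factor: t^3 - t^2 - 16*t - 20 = (t + 2)*(t^2 - 3*t - 10) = (t - 5)*(t + 2)*(t + 2)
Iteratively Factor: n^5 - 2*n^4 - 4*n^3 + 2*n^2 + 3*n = (n + 1)*(n^4 - 3*n^3 - n^2 + 3*n) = n*(n + 1)*(n^3 - 3*n^2 - n + 3) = n*(n + 1)^2*(n^2 - 4*n + 3) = n*(n - 1)*(n + 1)^2*(n - 3)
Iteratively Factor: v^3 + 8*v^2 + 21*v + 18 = (v + 2)*(v^2 + 6*v + 9) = (v + 2)*(v + 3)*(v + 3)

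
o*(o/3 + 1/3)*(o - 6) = o^3/3 - 5*o^2/3 - 2*o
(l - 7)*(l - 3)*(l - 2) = l^3 - 12*l^2 + 41*l - 42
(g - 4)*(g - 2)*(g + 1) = g^3 - 5*g^2 + 2*g + 8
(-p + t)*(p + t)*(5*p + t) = -5*p^3 - p^2*t + 5*p*t^2 + t^3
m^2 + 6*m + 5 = (m + 1)*(m + 5)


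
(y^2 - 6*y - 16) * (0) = 0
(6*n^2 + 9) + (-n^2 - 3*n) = 5*n^2 - 3*n + 9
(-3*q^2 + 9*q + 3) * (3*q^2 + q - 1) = -9*q^4 + 24*q^3 + 21*q^2 - 6*q - 3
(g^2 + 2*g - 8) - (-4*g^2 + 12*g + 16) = 5*g^2 - 10*g - 24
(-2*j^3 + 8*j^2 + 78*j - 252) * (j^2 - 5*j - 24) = -2*j^5 + 18*j^4 + 86*j^3 - 834*j^2 - 612*j + 6048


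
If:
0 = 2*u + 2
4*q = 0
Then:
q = 0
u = -1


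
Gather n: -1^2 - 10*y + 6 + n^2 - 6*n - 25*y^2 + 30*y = n^2 - 6*n - 25*y^2 + 20*y + 5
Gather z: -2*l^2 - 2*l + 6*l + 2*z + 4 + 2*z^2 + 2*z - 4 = -2*l^2 + 4*l + 2*z^2 + 4*z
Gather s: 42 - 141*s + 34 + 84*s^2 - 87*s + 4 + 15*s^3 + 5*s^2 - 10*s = 15*s^3 + 89*s^2 - 238*s + 80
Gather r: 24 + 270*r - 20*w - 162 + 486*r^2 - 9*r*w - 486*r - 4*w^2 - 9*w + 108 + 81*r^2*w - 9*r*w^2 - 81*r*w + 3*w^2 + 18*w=r^2*(81*w + 486) + r*(-9*w^2 - 90*w - 216) - w^2 - 11*w - 30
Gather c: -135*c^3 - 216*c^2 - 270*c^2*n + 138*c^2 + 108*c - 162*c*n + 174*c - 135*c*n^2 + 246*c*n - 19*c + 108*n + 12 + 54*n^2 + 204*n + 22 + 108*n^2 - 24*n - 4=-135*c^3 + c^2*(-270*n - 78) + c*(-135*n^2 + 84*n + 263) + 162*n^2 + 288*n + 30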